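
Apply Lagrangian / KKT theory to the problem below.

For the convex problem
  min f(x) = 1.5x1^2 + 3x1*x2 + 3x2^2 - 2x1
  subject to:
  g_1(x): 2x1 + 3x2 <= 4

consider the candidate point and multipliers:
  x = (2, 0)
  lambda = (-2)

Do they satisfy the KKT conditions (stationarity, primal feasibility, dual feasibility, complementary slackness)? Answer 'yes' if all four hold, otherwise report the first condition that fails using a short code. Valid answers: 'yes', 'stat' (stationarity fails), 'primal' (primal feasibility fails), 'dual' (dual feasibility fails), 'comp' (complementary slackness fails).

Gradient of f: grad f(x) = Q x + c = (4, 6)
Constraint values g_i(x) = a_i^T x - b_i:
  g_1((2, 0)) = 0
Stationarity residual: grad f(x) + sum_i lambda_i a_i = (0, 0)
  -> stationarity OK
Primal feasibility (all g_i <= 0): OK
Dual feasibility (all lambda_i >= 0): FAILS
Complementary slackness (lambda_i * g_i(x) = 0 for all i): OK

Verdict: the first failing condition is dual_feasibility -> dual.

dual


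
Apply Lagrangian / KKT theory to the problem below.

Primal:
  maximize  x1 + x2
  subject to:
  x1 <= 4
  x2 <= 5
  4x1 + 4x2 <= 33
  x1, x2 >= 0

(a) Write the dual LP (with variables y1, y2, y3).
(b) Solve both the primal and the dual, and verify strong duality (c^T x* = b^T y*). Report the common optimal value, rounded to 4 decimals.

The standard primal-dual pair for 'max c^T x s.t. A x <= b, x >= 0' is:
  Dual:  min b^T y  s.t.  A^T y >= c,  y >= 0.

So the dual LP is:
  minimize  4y1 + 5y2 + 33y3
  subject to:
    y1 + 4y3 >= 1
    y2 + 4y3 >= 1
    y1, y2, y3 >= 0

Solving the primal: x* = (3.25, 5).
  primal value c^T x* = 8.25.
Solving the dual: y* = (0, 0, 0.25).
  dual value b^T y* = 8.25.
Strong duality: c^T x* = b^T y*. Confirmed.

8.25


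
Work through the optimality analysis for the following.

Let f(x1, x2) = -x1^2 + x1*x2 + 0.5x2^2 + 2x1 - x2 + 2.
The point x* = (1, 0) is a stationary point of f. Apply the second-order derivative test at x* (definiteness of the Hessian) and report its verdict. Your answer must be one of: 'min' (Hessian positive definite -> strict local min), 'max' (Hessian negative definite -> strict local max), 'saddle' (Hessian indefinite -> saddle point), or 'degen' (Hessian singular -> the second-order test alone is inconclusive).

Compute the Hessian H = grad^2 f:
  H = [[-2, 1], [1, 1]]
Verify stationarity: grad f(x*) = H x* + g = (0, 0).
Eigenvalues of H: -2.3028, 1.3028.
Eigenvalues have mixed signs, so H is indefinite -> x* is a saddle point.

saddle


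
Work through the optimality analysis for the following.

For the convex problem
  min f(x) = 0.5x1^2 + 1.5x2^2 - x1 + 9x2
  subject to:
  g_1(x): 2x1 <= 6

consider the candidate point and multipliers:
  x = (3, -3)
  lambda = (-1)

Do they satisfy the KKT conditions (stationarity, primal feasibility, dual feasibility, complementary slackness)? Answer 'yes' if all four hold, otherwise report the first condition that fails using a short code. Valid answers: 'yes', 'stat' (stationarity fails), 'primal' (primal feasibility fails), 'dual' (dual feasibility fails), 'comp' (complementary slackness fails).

Gradient of f: grad f(x) = Q x + c = (2, 0)
Constraint values g_i(x) = a_i^T x - b_i:
  g_1((3, -3)) = 0
Stationarity residual: grad f(x) + sum_i lambda_i a_i = (0, 0)
  -> stationarity OK
Primal feasibility (all g_i <= 0): OK
Dual feasibility (all lambda_i >= 0): FAILS
Complementary slackness (lambda_i * g_i(x) = 0 for all i): OK

Verdict: the first failing condition is dual_feasibility -> dual.

dual


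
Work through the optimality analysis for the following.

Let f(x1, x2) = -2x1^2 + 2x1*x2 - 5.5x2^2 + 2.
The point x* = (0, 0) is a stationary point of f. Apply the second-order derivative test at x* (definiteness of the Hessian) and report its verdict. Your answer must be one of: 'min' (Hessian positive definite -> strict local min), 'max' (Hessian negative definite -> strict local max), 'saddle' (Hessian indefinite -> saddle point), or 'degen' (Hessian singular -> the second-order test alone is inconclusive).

Compute the Hessian H = grad^2 f:
  H = [[-4, 2], [2, -11]]
Verify stationarity: grad f(x*) = H x* + g = (0, 0).
Eigenvalues of H: -11.5311, -3.4689.
Both eigenvalues < 0, so H is negative definite -> x* is a strict local max.

max


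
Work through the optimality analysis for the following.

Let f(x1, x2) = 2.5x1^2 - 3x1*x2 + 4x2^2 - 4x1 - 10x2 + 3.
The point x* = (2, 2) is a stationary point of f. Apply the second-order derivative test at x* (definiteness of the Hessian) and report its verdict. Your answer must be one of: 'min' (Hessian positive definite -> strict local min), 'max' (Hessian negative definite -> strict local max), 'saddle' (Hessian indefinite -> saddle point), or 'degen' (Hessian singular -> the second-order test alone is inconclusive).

Compute the Hessian H = grad^2 f:
  H = [[5, -3], [-3, 8]]
Verify stationarity: grad f(x*) = H x* + g = (0, 0).
Eigenvalues of H: 3.1459, 9.8541.
Both eigenvalues > 0, so H is positive definite -> x* is a strict local min.

min


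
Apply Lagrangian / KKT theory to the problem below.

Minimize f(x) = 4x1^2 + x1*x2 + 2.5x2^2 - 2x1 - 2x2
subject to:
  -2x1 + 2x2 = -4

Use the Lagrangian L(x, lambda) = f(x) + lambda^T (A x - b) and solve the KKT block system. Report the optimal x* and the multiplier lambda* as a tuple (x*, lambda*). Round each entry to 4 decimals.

Form the Lagrangian:
  L(x, lambda) = (1/2) x^T Q x + c^T x + lambda^T (A x - b)
Stationarity (grad_x L = 0): Q x + c + A^T lambda = 0.
Primal feasibility: A x = b.

This gives the KKT block system:
  [ Q   A^T ] [ x     ]   [-c ]
  [ A    0  ] [ lambda ] = [ b ]

Solving the linear system:
  x*      = (1.0667, -0.9333)
  lambda* = (2.8)
  f(x*)   = 5.4667

x* = (1.0667, -0.9333), lambda* = (2.8)


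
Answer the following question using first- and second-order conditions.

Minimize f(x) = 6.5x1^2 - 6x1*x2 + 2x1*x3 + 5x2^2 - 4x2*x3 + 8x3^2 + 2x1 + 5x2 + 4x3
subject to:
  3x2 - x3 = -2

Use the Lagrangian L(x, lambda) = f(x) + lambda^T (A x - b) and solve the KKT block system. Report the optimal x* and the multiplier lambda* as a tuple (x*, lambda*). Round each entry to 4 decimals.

Form the Lagrangian:
  L(x, lambda) = (1/2) x^T Q x + c^T x + lambda^T (A x - b)
Stationarity (grad_x L = 0): Q x + c + A^T lambda = 0.
Primal feasibility: A x = b.

This gives the KKT block system:
  [ Q   A^T ] [ x     ]   [-c ]
  [ A    0  ] [ lambda ] = [ b ]

Solving the linear system:
  x*      = (-0.4615, -0.8077, -0.4231)
  lambda* = (-0.4615)
  f(x*)   = -3.7885

x* = (-0.4615, -0.8077, -0.4231), lambda* = (-0.4615)


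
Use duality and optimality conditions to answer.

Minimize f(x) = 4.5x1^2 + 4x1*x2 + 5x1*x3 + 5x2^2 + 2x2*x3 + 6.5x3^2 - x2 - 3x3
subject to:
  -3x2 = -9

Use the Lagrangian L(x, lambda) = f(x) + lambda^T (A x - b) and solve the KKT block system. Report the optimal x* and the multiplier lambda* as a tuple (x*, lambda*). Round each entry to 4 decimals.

Form the Lagrangian:
  L(x, lambda) = (1/2) x^T Q x + c^T x + lambda^T (A x - b)
Stationarity (grad_x L = 0): Q x + c + A^T lambda = 0.
Primal feasibility: A x = b.

This gives the KKT block system:
  [ Q   A^T ] [ x     ]   [-c ]
  [ A    0  ] [ lambda ] = [ b ]

Solving the linear system:
  x*      = (-1.5326, 3, 0.3587)
  lambda* = (7.8623)
  f(x*)   = 33.3424

x* = (-1.5326, 3, 0.3587), lambda* = (7.8623)


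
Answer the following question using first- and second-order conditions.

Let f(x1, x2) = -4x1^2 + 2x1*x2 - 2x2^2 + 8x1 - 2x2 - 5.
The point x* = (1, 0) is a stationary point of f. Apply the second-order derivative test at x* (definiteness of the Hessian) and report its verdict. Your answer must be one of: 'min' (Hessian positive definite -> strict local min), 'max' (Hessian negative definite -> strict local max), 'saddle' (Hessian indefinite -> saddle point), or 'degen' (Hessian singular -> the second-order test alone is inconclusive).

Compute the Hessian H = grad^2 f:
  H = [[-8, 2], [2, -4]]
Verify stationarity: grad f(x*) = H x* + g = (0, 0).
Eigenvalues of H: -8.8284, -3.1716.
Both eigenvalues < 0, so H is negative definite -> x* is a strict local max.

max


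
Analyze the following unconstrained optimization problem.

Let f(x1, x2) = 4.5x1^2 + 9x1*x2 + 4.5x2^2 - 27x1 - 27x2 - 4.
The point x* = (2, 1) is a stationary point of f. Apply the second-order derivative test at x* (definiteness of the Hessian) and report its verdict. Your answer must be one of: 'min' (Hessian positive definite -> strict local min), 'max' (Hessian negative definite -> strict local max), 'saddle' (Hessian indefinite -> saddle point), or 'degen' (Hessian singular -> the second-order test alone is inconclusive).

Compute the Hessian H = grad^2 f:
  H = [[9, 9], [9, 9]]
Verify stationarity: grad f(x*) = H x* + g = (0, 0).
Eigenvalues of H: 0, 18.
H has a zero eigenvalue (singular; positive semidefinite but not definite), so H is neither positive definite, negative definite, nor indefinite. The second-order test alone is inconclusive -> degen.
(Indeed, f is constant along the null direction of H through x*, so x* is not a strict local extremum.)

degen


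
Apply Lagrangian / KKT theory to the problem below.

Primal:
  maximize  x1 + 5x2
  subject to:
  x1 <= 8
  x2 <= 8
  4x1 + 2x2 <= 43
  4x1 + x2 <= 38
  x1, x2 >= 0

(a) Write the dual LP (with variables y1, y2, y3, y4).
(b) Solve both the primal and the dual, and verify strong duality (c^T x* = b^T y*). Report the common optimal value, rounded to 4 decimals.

The standard primal-dual pair for 'max c^T x s.t. A x <= b, x >= 0' is:
  Dual:  min b^T y  s.t.  A^T y >= c,  y >= 0.

So the dual LP is:
  minimize  8y1 + 8y2 + 43y3 + 38y4
  subject to:
    y1 + 4y3 + 4y4 >= 1
    y2 + 2y3 + y4 >= 5
    y1, y2, y3, y4 >= 0

Solving the primal: x* = (6.75, 8).
  primal value c^T x* = 46.75.
Solving the dual: y* = (0, 4.5, 0.25, 0).
  dual value b^T y* = 46.75.
Strong duality: c^T x* = b^T y*. Confirmed.

46.75


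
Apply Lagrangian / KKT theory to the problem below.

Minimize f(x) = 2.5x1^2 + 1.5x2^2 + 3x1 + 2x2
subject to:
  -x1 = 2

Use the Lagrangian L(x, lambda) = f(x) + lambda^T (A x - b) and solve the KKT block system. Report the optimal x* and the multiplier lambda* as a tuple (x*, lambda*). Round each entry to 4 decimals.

Form the Lagrangian:
  L(x, lambda) = (1/2) x^T Q x + c^T x + lambda^T (A x - b)
Stationarity (grad_x L = 0): Q x + c + A^T lambda = 0.
Primal feasibility: A x = b.

This gives the KKT block system:
  [ Q   A^T ] [ x     ]   [-c ]
  [ A    0  ] [ lambda ] = [ b ]

Solving the linear system:
  x*      = (-2, -0.6667)
  lambda* = (-7)
  f(x*)   = 3.3333

x* = (-2, -0.6667), lambda* = (-7)


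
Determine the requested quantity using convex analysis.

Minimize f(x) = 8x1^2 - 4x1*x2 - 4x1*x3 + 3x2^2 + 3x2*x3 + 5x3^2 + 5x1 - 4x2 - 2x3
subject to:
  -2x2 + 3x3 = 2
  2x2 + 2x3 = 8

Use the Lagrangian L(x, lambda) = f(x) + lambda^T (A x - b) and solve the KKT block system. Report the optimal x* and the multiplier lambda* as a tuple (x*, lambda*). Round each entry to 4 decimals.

Form the Lagrangian:
  L(x, lambda) = (1/2) x^T Q x + c^T x + lambda^T (A x - b)
Stationarity (grad_x L = 0): Q x + c + A^T lambda = 0.
Primal feasibility: A x = b.

This gives the KKT block system:
  [ Q   A^T ] [ x     ]   [-c ]
  [ A    0  ] [ lambda ] = [ b ]

Solving the linear system:
  x*      = (0.6875, 2, 2)
  lambda* = (-2, -7.625)
  f(x*)   = 28.2188

x* = (0.6875, 2, 2), lambda* = (-2, -7.625)


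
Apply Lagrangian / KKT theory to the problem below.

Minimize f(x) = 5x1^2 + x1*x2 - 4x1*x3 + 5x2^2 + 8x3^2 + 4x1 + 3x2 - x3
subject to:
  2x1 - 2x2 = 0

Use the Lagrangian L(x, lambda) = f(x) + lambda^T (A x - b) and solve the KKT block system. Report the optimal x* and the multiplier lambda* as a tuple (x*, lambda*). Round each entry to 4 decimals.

Form the Lagrangian:
  L(x, lambda) = (1/2) x^T Q x + c^T x + lambda^T (A x - b)
Stationarity (grad_x L = 0): Q x + c + A^T lambda = 0.
Primal feasibility: A x = b.

This gives the KKT block system:
  [ Q   A^T ] [ x     ]   [-c ]
  [ A    0  ] [ lambda ] = [ b ]

Solving the linear system:
  x*      = (-0.3214, -0.3214, -0.0179)
  lambda* = (-0.2679)
  f(x*)   = -1.1161

x* = (-0.3214, -0.3214, -0.0179), lambda* = (-0.2679)


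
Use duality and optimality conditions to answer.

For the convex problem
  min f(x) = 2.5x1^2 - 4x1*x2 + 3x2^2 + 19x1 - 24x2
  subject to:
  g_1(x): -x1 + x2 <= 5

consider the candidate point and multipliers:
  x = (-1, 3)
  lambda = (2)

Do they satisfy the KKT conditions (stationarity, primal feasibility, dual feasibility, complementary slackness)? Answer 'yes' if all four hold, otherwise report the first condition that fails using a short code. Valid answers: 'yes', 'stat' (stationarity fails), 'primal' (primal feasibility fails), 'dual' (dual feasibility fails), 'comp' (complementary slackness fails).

Gradient of f: grad f(x) = Q x + c = (2, -2)
Constraint values g_i(x) = a_i^T x - b_i:
  g_1((-1, 3)) = -1
Stationarity residual: grad f(x) + sum_i lambda_i a_i = (0, 0)
  -> stationarity OK
Primal feasibility (all g_i <= 0): OK
Dual feasibility (all lambda_i >= 0): OK
Complementary slackness (lambda_i * g_i(x) = 0 for all i): FAILS

Verdict: the first failing condition is complementary_slackness -> comp.

comp


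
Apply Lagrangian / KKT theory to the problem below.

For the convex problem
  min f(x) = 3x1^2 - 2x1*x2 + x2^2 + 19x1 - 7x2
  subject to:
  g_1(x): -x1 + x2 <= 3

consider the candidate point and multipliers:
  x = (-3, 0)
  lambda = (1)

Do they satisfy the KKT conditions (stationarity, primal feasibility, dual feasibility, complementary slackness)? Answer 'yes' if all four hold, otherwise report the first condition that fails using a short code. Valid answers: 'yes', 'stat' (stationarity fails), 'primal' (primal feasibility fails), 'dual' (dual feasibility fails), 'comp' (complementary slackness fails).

Gradient of f: grad f(x) = Q x + c = (1, -1)
Constraint values g_i(x) = a_i^T x - b_i:
  g_1((-3, 0)) = 0
Stationarity residual: grad f(x) + sum_i lambda_i a_i = (0, 0)
  -> stationarity OK
Primal feasibility (all g_i <= 0): OK
Dual feasibility (all lambda_i >= 0): OK
Complementary slackness (lambda_i * g_i(x) = 0 for all i): OK

Verdict: yes, KKT holds.

yes


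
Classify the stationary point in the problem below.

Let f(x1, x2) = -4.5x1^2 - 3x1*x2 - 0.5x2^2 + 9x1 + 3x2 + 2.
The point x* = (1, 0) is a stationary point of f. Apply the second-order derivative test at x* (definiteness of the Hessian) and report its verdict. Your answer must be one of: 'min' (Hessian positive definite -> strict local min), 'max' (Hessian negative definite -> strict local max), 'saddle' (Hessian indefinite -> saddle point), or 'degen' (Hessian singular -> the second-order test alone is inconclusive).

Compute the Hessian H = grad^2 f:
  H = [[-9, -3], [-3, -1]]
Verify stationarity: grad f(x*) = H x* + g = (0, 0).
Eigenvalues of H: -10, 0.
H has a zero eigenvalue (singular; negative semidefinite but not definite), so H is neither positive definite, negative definite, nor indefinite. The second-order test alone is inconclusive -> degen.
(Indeed, f is constant along the null direction of H through x*, so x* is not a strict local extremum.)

degen


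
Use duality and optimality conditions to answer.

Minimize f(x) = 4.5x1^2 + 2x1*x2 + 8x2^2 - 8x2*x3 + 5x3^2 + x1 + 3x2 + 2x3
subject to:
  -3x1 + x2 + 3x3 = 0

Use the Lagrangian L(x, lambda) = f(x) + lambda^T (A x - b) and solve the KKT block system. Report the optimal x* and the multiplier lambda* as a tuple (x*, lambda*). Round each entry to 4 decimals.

Form the Lagrangian:
  L(x, lambda) = (1/2) x^T Q x + c^T x + lambda^T (A x - b)
Stationarity (grad_x L = 0): Q x + c + A^T lambda = 0.
Primal feasibility: A x = b.

This gives the KKT block system:
  [ Q   A^T ] [ x     ]   [-c ]
  [ A    0  ] [ lambda ] = [ b ]

Solving the linear system:
  x*      = (-0.2626, -0.2132, -0.1916)
  lambda* = (-0.5966)
  f(x*)   = -0.6426

x* = (-0.2626, -0.2132, -0.1916), lambda* = (-0.5966)


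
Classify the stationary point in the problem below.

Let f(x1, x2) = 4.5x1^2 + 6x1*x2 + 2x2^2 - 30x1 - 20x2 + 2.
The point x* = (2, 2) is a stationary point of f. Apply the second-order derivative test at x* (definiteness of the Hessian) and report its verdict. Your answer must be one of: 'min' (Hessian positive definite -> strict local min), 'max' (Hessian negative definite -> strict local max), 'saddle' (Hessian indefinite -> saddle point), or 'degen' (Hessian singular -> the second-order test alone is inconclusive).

Compute the Hessian H = grad^2 f:
  H = [[9, 6], [6, 4]]
Verify stationarity: grad f(x*) = H x* + g = (0, 0).
Eigenvalues of H: 0, 13.
H has a zero eigenvalue (singular; positive semidefinite but not definite), so H is neither positive definite, negative definite, nor indefinite. The second-order test alone is inconclusive -> degen.
(Indeed, f is constant along the null direction of H through x*, so x* is not a strict local extremum.)

degen


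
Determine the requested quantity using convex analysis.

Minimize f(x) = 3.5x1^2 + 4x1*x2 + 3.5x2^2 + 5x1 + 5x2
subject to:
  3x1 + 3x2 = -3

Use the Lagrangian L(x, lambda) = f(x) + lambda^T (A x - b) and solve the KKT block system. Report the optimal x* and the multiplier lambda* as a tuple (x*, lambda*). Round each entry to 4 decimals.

Form the Lagrangian:
  L(x, lambda) = (1/2) x^T Q x + c^T x + lambda^T (A x - b)
Stationarity (grad_x L = 0): Q x + c + A^T lambda = 0.
Primal feasibility: A x = b.

This gives the KKT block system:
  [ Q   A^T ] [ x     ]   [-c ]
  [ A    0  ] [ lambda ] = [ b ]

Solving the linear system:
  x*      = (-0.5, -0.5)
  lambda* = (0.1667)
  f(x*)   = -2.25

x* = (-0.5, -0.5), lambda* = (0.1667)


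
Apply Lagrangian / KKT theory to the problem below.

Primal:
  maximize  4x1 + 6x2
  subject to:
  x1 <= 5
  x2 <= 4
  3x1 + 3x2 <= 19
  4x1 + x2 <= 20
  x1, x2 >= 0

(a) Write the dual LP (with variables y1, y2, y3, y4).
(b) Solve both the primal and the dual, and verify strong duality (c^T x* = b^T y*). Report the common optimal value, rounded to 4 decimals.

The standard primal-dual pair for 'max c^T x s.t. A x <= b, x >= 0' is:
  Dual:  min b^T y  s.t.  A^T y >= c,  y >= 0.

So the dual LP is:
  minimize  5y1 + 4y2 + 19y3 + 20y4
  subject to:
    y1 + 3y3 + 4y4 >= 4
    y2 + 3y3 + y4 >= 6
    y1, y2, y3, y4 >= 0

Solving the primal: x* = (2.3333, 4).
  primal value c^T x* = 33.3333.
Solving the dual: y* = (0, 2, 1.3333, 0).
  dual value b^T y* = 33.3333.
Strong duality: c^T x* = b^T y*. Confirmed.

33.3333


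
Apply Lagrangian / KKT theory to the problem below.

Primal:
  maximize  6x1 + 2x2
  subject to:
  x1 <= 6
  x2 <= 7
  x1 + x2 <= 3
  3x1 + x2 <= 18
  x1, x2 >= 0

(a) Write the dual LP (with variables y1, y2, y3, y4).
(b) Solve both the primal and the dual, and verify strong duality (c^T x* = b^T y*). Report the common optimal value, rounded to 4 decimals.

The standard primal-dual pair for 'max c^T x s.t. A x <= b, x >= 0' is:
  Dual:  min b^T y  s.t.  A^T y >= c,  y >= 0.

So the dual LP is:
  minimize  6y1 + 7y2 + 3y3 + 18y4
  subject to:
    y1 + y3 + 3y4 >= 6
    y2 + y3 + y4 >= 2
    y1, y2, y3, y4 >= 0

Solving the primal: x* = (3, 0).
  primal value c^T x* = 18.
Solving the dual: y* = (0, 0, 6, 0).
  dual value b^T y* = 18.
Strong duality: c^T x* = b^T y*. Confirmed.

18


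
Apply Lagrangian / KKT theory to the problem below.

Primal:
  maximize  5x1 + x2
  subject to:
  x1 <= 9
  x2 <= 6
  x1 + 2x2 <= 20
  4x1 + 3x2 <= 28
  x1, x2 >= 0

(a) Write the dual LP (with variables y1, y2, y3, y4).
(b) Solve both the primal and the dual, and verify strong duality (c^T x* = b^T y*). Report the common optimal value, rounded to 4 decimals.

The standard primal-dual pair for 'max c^T x s.t. A x <= b, x >= 0' is:
  Dual:  min b^T y  s.t.  A^T y >= c,  y >= 0.

So the dual LP is:
  minimize  9y1 + 6y2 + 20y3 + 28y4
  subject to:
    y1 + y3 + 4y4 >= 5
    y2 + 2y3 + 3y4 >= 1
    y1, y2, y3, y4 >= 0

Solving the primal: x* = (7, 0).
  primal value c^T x* = 35.
Solving the dual: y* = (0, 0, 0, 1.25).
  dual value b^T y* = 35.
Strong duality: c^T x* = b^T y*. Confirmed.

35


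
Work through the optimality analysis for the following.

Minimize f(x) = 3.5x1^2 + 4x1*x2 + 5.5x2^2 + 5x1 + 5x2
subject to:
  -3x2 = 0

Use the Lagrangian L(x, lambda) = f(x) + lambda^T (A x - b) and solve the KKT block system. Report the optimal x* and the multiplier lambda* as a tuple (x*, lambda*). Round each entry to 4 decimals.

Form the Lagrangian:
  L(x, lambda) = (1/2) x^T Q x + c^T x + lambda^T (A x - b)
Stationarity (grad_x L = 0): Q x + c + A^T lambda = 0.
Primal feasibility: A x = b.

This gives the KKT block system:
  [ Q   A^T ] [ x     ]   [-c ]
  [ A    0  ] [ lambda ] = [ b ]

Solving the linear system:
  x*      = (-0.7143, 0)
  lambda* = (0.7143)
  f(x*)   = -1.7857

x* = (-0.7143, 0), lambda* = (0.7143)


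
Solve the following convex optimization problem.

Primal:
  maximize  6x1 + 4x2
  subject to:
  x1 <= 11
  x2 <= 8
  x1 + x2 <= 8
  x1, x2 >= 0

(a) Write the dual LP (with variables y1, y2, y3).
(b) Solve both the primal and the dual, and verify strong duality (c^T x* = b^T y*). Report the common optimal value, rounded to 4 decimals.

The standard primal-dual pair for 'max c^T x s.t. A x <= b, x >= 0' is:
  Dual:  min b^T y  s.t.  A^T y >= c,  y >= 0.

So the dual LP is:
  minimize  11y1 + 8y2 + 8y3
  subject to:
    y1 + y3 >= 6
    y2 + y3 >= 4
    y1, y2, y3 >= 0

Solving the primal: x* = (8, 0).
  primal value c^T x* = 48.
Solving the dual: y* = (0, 0, 6).
  dual value b^T y* = 48.
Strong duality: c^T x* = b^T y*. Confirmed.

48


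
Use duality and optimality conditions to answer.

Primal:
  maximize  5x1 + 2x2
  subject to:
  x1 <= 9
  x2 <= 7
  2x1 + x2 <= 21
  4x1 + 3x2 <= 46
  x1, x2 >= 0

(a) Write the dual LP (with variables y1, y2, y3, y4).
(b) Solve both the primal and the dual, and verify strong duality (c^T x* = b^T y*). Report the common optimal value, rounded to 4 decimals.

The standard primal-dual pair for 'max c^T x s.t. A x <= b, x >= 0' is:
  Dual:  min b^T y  s.t.  A^T y >= c,  y >= 0.

So the dual LP is:
  minimize  9y1 + 7y2 + 21y3 + 46y4
  subject to:
    y1 + 2y3 + 4y4 >= 5
    y2 + y3 + 3y4 >= 2
    y1, y2, y3, y4 >= 0

Solving the primal: x* = (9, 3).
  primal value c^T x* = 51.
Solving the dual: y* = (1, 0, 2, 0).
  dual value b^T y* = 51.
Strong duality: c^T x* = b^T y*. Confirmed.

51


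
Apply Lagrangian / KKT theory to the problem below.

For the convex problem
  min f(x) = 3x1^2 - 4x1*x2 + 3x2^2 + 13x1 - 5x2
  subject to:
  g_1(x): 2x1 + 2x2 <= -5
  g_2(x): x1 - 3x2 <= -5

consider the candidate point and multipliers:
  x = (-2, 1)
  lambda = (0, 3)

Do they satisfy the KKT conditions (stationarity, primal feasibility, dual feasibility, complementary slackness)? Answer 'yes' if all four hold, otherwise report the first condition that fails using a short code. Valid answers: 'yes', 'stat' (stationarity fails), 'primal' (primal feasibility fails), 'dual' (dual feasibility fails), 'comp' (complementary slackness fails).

Gradient of f: grad f(x) = Q x + c = (-3, 9)
Constraint values g_i(x) = a_i^T x - b_i:
  g_1((-2, 1)) = 3
  g_2((-2, 1)) = 0
Stationarity residual: grad f(x) + sum_i lambda_i a_i = (0, 0)
  -> stationarity OK
Primal feasibility (all g_i <= 0): FAILS
Dual feasibility (all lambda_i >= 0): OK
Complementary slackness (lambda_i * g_i(x) = 0 for all i): OK

Verdict: the first failing condition is primal_feasibility -> primal.

primal


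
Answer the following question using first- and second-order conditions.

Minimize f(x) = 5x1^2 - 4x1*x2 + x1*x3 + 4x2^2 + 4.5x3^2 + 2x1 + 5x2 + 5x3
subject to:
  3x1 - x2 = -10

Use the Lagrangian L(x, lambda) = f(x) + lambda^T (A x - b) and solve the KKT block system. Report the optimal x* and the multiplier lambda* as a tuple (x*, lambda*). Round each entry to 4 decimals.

Form the Lagrangian:
  L(x, lambda) = (1/2) x^T Q x + c^T x + lambda^T (A x - b)
Stationarity (grad_x L = 0): Q x + c + A^T lambda = 0.
Primal feasibility: A x = b.

This gives the KKT block system:
  [ Q   A^T ] [ x     ]   [-c ]
  [ A    0  ] [ lambda ] = [ b ]

Solving the linear system:
  x*      = (-3.739, -1.2169, -0.1401)
  lambda* = (10.2207)
  f(x*)   = 43.9722

x* = (-3.739, -1.2169, -0.1401), lambda* = (10.2207)


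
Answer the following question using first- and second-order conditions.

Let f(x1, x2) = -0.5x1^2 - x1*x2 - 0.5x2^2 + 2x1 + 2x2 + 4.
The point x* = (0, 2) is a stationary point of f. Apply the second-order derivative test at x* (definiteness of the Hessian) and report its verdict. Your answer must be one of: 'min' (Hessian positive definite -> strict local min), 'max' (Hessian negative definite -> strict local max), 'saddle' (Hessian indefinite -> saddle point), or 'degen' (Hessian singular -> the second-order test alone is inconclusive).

Compute the Hessian H = grad^2 f:
  H = [[-1, -1], [-1, -1]]
Verify stationarity: grad f(x*) = H x* + g = (0, 0).
Eigenvalues of H: -2, 0.
H has a zero eigenvalue (singular; negative semidefinite but not definite), so H is neither positive definite, negative definite, nor indefinite. The second-order test alone is inconclusive -> degen.
(Indeed, f is constant along the null direction of H through x*, so x* is not a strict local extremum.)

degen


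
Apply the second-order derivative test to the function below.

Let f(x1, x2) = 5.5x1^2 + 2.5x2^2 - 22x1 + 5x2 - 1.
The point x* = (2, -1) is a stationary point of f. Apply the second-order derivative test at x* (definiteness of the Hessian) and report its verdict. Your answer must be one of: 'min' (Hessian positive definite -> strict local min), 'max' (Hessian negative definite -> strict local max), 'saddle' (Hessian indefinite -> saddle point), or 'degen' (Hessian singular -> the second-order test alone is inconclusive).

Compute the Hessian H = grad^2 f:
  H = [[11, 0], [0, 5]]
Verify stationarity: grad f(x*) = H x* + g = (0, 0).
Eigenvalues of H: 5, 11.
Both eigenvalues > 0, so H is positive definite -> x* is a strict local min.

min


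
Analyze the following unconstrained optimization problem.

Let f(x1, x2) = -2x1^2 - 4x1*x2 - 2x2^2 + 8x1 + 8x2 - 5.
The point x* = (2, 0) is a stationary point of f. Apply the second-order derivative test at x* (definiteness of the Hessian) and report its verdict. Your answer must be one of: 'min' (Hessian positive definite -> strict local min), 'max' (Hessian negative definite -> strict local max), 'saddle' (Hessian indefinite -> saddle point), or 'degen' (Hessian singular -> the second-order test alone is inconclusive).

Compute the Hessian H = grad^2 f:
  H = [[-4, -4], [-4, -4]]
Verify stationarity: grad f(x*) = H x* + g = (0, 0).
Eigenvalues of H: -8, 0.
H has a zero eigenvalue (singular; negative semidefinite but not definite), so H is neither positive definite, negative definite, nor indefinite. The second-order test alone is inconclusive -> degen.
(Indeed, f is constant along the null direction of H through x*, so x* is not a strict local extremum.)

degen


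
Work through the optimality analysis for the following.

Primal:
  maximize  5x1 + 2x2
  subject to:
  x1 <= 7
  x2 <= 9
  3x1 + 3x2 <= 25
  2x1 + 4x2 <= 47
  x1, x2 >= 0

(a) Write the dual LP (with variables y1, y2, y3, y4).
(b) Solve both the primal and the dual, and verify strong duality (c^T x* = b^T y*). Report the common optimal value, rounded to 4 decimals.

The standard primal-dual pair for 'max c^T x s.t. A x <= b, x >= 0' is:
  Dual:  min b^T y  s.t.  A^T y >= c,  y >= 0.

So the dual LP is:
  minimize  7y1 + 9y2 + 25y3 + 47y4
  subject to:
    y1 + 3y3 + 2y4 >= 5
    y2 + 3y3 + 4y4 >= 2
    y1, y2, y3, y4 >= 0

Solving the primal: x* = (7, 1.3333).
  primal value c^T x* = 37.6667.
Solving the dual: y* = (3, 0, 0.6667, 0).
  dual value b^T y* = 37.6667.
Strong duality: c^T x* = b^T y*. Confirmed.

37.6667


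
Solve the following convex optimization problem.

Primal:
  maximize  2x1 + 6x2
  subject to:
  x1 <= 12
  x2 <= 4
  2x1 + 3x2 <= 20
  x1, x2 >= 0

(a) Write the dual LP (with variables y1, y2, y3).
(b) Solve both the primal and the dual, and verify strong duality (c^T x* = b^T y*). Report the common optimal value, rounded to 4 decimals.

The standard primal-dual pair for 'max c^T x s.t. A x <= b, x >= 0' is:
  Dual:  min b^T y  s.t.  A^T y >= c,  y >= 0.

So the dual LP is:
  minimize  12y1 + 4y2 + 20y3
  subject to:
    y1 + 2y3 >= 2
    y2 + 3y3 >= 6
    y1, y2, y3 >= 0

Solving the primal: x* = (4, 4).
  primal value c^T x* = 32.
Solving the dual: y* = (0, 3, 1).
  dual value b^T y* = 32.
Strong duality: c^T x* = b^T y*. Confirmed.

32


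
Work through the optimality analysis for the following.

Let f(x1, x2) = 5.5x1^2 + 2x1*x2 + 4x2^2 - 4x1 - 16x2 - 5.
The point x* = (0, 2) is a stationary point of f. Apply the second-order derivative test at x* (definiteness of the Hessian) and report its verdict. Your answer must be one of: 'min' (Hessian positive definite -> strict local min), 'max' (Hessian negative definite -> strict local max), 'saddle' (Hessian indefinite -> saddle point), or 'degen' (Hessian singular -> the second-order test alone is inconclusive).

Compute the Hessian H = grad^2 f:
  H = [[11, 2], [2, 8]]
Verify stationarity: grad f(x*) = H x* + g = (0, 0).
Eigenvalues of H: 7, 12.
Both eigenvalues > 0, so H is positive definite -> x* is a strict local min.

min


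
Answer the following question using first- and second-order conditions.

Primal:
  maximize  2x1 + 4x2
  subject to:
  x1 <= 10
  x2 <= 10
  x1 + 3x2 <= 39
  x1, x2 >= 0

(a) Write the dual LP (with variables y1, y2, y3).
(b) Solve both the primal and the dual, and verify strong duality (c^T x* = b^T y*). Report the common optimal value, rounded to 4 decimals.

The standard primal-dual pair for 'max c^T x s.t. A x <= b, x >= 0' is:
  Dual:  min b^T y  s.t.  A^T y >= c,  y >= 0.

So the dual LP is:
  minimize  10y1 + 10y2 + 39y3
  subject to:
    y1 + y3 >= 2
    y2 + 3y3 >= 4
    y1, y2, y3 >= 0

Solving the primal: x* = (10, 9.6667).
  primal value c^T x* = 58.6667.
Solving the dual: y* = (0.6667, 0, 1.3333).
  dual value b^T y* = 58.6667.
Strong duality: c^T x* = b^T y*. Confirmed.

58.6667


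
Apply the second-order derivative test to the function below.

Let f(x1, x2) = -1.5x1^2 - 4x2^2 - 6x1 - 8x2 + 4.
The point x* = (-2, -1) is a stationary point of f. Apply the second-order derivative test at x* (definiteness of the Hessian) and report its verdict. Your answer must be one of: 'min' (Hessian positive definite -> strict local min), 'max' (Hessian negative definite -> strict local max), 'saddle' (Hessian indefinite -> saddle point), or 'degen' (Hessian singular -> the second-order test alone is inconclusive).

Compute the Hessian H = grad^2 f:
  H = [[-3, 0], [0, -8]]
Verify stationarity: grad f(x*) = H x* + g = (0, 0).
Eigenvalues of H: -8, -3.
Both eigenvalues < 0, so H is negative definite -> x* is a strict local max.

max


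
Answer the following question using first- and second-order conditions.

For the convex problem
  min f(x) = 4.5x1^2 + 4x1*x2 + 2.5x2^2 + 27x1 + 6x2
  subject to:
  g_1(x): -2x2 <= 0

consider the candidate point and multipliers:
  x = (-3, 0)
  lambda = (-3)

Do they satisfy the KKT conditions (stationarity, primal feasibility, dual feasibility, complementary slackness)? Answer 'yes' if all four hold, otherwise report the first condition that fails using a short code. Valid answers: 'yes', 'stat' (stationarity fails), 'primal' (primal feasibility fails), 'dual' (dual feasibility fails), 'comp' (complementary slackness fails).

Gradient of f: grad f(x) = Q x + c = (0, -6)
Constraint values g_i(x) = a_i^T x - b_i:
  g_1((-3, 0)) = 0
Stationarity residual: grad f(x) + sum_i lambda_i a_i = (0, 0)
  -> stationarity OK
Primal feasibility (all g_i <= 0): OK
Dual feasibility (all lambda_i >= 0): FAILS
Complementary slackness (lambda_i * g_i(x) = 0 for all i): OK

Verdict: the first failing condition is dual_feasibility -> dual.

dual


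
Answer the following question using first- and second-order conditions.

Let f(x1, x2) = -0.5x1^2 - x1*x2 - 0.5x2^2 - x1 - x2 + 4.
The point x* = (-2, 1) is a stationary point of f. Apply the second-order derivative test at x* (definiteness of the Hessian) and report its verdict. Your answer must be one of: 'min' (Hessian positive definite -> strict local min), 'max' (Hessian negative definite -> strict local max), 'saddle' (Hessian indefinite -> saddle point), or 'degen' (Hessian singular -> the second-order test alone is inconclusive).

Compute the Hessian H = grad^2 f:
  H = [[-1, -1], [-1, -1]]
Verify stationarity: grad f(x*) = H x* + g = (0, 0).
Eigenvalues of H: -2, 0.
H has a zero eigenvalue (singular; negative semidefinite but not definite), so H is neither positive definite, negative definite, nor indefinite. The second-order test alone is inconclusive -> degen.
(Indeed, f is constant along the null direction of H through x*, so x* is not a strict local extremum.)

degen


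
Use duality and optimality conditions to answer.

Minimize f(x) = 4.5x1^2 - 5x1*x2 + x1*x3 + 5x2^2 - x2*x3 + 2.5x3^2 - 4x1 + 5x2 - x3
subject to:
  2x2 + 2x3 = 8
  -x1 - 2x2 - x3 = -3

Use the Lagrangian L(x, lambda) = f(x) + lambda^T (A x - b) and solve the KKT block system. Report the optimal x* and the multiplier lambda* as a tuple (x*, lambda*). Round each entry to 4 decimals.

Form the Lagrangian:
  L(x, lambda) = (1/2) x^T Q x + c^T x + lambda^T (A x - b)
Stationarity (grad_x L = 0): Q x + c + A^T lambda = 0.
Primal feasibility: A x = b.

This gives the KKT block system:
  [ Q   A^T ] [ x     ]   [-c ]
  [ A    0  ] [ lambda ] = [ b ]

Solving the linear system:
  x*      = (-1.0789, 0.0789, 3.9211)
  lambda* = (-13.8158, -10.1842)
  f(x*)   = 40.3816

x* = (-1.0789, 0.0789, 3.9211), lambda* = (-13.8158, -10.1842)


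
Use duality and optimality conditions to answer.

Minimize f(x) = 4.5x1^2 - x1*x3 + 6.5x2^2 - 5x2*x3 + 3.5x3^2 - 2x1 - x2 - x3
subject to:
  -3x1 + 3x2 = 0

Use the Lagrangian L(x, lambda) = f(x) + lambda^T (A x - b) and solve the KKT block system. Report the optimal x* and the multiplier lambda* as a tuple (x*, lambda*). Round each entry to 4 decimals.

Form the Lagrangian:
  L(x, lambda) = (1/2) x^T Q x + c^T x + lambda^T (A x - b)
Stationarity (grad_x L = 0): Q x + c + A^T lambda = 0.
Primal feasibility: A x = b.

This gives the KKT block system:
  [ Q   A^T ] [ x     ]   [-c ]
  [ A    0  ] [ lambda ] = [ b ]

Solving the linear system:
  x*      = (0.2288, 0.2288, 0.339)
  lambda* = (-0.0932)
  f(x*)   = -0.5127

x* = (0.2288, 0.2288, 0.339), lambda* = (-0.0932)


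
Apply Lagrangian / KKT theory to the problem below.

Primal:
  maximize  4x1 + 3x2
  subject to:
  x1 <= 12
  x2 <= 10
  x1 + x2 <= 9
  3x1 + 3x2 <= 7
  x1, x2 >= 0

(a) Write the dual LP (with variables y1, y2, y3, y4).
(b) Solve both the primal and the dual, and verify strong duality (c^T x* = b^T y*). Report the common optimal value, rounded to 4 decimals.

The standard primal-dual pair for 'max c^T x s.t. A x <= b, x >= 0' is:
  Dual:  min b^T y  s.t.  A^T y >= c,  y >= 0.

So the dual LP is:
  minimize  12y1 + 10y2 + 9y3 + 7y4
  subject to:
    y1 + y3 + 3y4 >= 4
    y2 + y3 + 3y4 >= 3
    y1, y2, y3, y4 >= 0

Solving the primal: x* = (2.3333, 0).
  primal value c^T x* = 9.3333.
Solving the dual: y* = (0, 0, 0, 1.3333).
  dual value b^T y* = 9.3333.
Strong duality: c^T x* = b^T y*. Confirmed.

9.3333


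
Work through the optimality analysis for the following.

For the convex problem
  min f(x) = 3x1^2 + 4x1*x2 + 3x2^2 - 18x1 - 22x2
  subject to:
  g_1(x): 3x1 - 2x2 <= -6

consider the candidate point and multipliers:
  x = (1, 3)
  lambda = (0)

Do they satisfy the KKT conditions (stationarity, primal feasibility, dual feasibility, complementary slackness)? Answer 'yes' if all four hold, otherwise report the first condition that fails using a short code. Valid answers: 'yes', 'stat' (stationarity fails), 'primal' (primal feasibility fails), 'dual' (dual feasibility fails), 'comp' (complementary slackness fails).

Gradient of f: grad f(x) = Q x + c = (0, 0)
Constraint values g_i(x) = a_i^T x - b_i:
  g_1((1, 3)) = 3
Stationarity residual: grad f(x) + sum_i lambda_i a_i = (0, 0)
  -> stationarity OK
Primal feasibility (all g_i <= 0): FAILS
Dual feasibility (all lambda_i >= 0): OK
Complementary slackness (lambda_i * g_i(x) = 0 for all i): OK

Verdict: the first failing condition is primal_feasibility -> primal.

primal


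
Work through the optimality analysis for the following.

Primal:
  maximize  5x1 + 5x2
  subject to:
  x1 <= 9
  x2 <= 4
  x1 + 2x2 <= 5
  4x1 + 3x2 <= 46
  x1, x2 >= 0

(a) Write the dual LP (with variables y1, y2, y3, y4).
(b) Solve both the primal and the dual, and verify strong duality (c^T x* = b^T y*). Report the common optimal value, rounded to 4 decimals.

The standard primal-dual pair for 'max c^T x s.t. A x <= b, x >= 0' is:
  Dual:  min b^T y  s.t.  A^T y >= c,  y >= 0.

So the dual LP is:
  minimize  9y1 + 4y2 + 5y3 + 46y4
  subject to:
    y1 + y3 + 4y4 >= 5
    y2 + 2y3 + 3y4 >= 5
    y1, y2, y3, y4 >= 0

Solving the primal: x* = (5, 0).
  primal value c^T x* = 25.
Solving the dual: y* = (0, 0, 5, 0).
  dual value b^T y* = 25.
Strong duality: c^T x* = b^T y*. Confirmed.

25


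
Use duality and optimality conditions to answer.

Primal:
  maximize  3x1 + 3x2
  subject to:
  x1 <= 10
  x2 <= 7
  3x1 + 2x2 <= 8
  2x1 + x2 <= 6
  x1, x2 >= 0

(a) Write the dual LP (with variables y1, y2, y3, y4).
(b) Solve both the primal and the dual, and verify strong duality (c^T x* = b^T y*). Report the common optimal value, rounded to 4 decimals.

The standard primal-dual pair for 'max c^T x s.t. A x <= b, x >= 0' is:
  Dual:  min b^T y  s.t.  A^T y >= c,  y >= 0.

So the dual LP is:
  minimize  10y1 + 7y2 + 8y3 + 6y4
  subject to:
    y1 + 3y3 + 2y4 >= 3
    y2 + 2y3 + y4 >= 3
    y1, y2, y3, y4 >= 0

Solving the primal: x* = (0, 4).
  primal value c^T x* = 12.
Solving the dual: y* = (0, 0, 1.5, 0).
  dual value b^T y* = 12.
Strong duality: c^T x* = b^T y*. Confirmed.

12


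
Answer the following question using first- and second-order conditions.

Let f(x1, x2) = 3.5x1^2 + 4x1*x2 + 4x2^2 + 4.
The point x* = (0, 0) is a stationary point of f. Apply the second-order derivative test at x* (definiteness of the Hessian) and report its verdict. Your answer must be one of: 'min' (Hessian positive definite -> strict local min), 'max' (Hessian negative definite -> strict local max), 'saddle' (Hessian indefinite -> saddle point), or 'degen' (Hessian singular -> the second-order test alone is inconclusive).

Compute the Hessian H = grad^2 f:
  H = [[7, 4], [4, 8]]
Verify stationarity: grad f(x*) = H x* + g = (0, 0).
Eigenvalues of H: 3.4689, 11.5311.
Both eigenvalues > 0, so H is positive definite -> x* is a strict local min.

min


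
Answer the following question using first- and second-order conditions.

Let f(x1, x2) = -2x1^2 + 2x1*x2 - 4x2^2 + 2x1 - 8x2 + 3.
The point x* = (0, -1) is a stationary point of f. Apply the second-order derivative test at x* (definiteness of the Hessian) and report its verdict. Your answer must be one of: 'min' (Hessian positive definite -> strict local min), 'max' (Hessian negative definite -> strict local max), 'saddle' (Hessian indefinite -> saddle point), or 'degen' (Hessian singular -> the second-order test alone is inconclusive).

Compute the Hessian H = grad^2 f:
  H = [[-4, 2], [2, -8]]
Verify stationarity: grad f(x*) = H x* + g = (0, 0).
Eigenvalues of H: -8.8284, -3.1716.
Both eigenvalues < 0, so H is negative definite -> x* is a strict local max.

max


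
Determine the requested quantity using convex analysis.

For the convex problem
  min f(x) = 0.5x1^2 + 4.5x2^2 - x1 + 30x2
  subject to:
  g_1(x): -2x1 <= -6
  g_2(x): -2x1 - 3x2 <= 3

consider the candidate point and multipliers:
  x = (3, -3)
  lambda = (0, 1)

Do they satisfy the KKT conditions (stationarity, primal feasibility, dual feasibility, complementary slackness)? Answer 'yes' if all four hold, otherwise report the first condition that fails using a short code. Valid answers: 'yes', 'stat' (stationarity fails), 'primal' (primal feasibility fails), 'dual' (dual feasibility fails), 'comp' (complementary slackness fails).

Gradient of f: grad f(x) = Q x + c = (2, 3)
Constraint values g_i(x) = a_i^T x - b_i:
  g_1((3, -3)) = 0
  g_2((3, -3)) = 0
Stationarity residual: grad f(x) + sum_i lambda_i a_i = (0, 0)
  -> stationarity OK
Primal feasibility (all g_i <= 0): OK
Dual feasibility (all lambda_i >= 0): OK
Complementary slackness (lambda_i * g_i(x) = 0 for all i): OK

Verdict: yes, KKT holds.

yes
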